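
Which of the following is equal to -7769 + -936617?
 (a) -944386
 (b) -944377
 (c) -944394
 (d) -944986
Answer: a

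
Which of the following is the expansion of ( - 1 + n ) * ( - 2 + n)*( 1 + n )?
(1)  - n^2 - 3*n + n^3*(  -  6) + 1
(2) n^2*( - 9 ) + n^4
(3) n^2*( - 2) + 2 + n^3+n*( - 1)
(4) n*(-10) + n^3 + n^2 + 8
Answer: 3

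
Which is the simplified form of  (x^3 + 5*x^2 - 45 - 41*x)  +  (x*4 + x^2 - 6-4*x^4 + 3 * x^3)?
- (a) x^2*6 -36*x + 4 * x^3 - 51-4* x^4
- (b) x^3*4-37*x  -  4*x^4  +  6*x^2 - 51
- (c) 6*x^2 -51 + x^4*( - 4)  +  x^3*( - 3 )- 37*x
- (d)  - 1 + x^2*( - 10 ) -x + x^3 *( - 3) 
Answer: b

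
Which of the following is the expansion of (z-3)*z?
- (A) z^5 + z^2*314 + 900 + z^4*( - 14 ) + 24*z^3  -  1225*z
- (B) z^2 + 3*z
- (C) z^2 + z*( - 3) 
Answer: C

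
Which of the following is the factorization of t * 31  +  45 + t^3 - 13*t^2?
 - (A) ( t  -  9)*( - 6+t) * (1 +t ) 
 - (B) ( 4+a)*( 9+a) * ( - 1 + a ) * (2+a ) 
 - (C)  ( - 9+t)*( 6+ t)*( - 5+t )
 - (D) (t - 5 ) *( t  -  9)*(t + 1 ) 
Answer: D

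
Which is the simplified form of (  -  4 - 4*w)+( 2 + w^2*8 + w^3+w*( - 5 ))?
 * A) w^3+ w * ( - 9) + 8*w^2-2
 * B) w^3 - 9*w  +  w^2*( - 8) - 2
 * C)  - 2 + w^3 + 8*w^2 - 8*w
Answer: A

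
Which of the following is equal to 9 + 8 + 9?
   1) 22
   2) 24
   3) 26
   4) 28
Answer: 3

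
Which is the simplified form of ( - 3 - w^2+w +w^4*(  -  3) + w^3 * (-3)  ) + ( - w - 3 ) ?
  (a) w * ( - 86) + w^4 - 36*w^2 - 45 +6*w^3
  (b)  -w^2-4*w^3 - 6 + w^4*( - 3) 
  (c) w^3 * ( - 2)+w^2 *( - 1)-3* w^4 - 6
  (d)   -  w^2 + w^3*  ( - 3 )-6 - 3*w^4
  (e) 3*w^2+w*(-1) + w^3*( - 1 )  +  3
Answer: d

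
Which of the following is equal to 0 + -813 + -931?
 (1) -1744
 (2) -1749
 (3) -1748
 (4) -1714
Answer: 1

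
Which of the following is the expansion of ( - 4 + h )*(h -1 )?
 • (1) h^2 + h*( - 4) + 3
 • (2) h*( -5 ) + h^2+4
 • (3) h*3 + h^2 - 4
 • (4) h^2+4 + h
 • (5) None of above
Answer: 2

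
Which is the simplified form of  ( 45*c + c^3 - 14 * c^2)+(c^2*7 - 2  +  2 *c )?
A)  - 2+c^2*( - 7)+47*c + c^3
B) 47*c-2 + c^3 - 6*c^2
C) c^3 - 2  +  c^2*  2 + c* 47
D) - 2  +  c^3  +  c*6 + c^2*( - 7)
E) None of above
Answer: A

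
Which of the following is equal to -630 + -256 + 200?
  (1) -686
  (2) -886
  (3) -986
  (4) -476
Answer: 1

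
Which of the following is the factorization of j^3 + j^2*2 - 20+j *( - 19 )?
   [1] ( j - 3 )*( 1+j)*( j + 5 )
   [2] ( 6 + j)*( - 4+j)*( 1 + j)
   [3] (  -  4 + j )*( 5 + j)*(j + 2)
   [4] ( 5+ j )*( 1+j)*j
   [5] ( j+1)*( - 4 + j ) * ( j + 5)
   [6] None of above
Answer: 5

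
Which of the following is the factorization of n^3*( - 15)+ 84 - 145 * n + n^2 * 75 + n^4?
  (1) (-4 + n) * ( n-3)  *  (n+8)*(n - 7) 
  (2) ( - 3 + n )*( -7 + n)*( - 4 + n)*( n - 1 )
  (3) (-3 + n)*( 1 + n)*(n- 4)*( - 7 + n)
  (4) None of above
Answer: 2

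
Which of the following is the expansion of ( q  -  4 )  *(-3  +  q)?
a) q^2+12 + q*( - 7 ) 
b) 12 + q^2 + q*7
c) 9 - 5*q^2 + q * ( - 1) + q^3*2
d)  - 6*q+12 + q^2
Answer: a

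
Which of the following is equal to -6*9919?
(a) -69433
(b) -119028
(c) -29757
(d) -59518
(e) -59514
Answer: e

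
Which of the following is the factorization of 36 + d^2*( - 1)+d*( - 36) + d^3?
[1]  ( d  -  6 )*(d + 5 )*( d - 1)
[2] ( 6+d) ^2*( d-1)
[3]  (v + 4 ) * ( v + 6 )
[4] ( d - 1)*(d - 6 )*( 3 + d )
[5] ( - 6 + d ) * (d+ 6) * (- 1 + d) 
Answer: 5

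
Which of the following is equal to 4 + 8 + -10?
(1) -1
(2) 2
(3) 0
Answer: 2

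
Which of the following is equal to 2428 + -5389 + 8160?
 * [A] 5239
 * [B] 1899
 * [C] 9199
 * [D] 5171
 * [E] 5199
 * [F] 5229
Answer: E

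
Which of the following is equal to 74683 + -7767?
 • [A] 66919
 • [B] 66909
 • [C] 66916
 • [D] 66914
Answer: C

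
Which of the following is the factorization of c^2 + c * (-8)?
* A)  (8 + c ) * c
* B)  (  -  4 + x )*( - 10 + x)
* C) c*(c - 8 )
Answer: C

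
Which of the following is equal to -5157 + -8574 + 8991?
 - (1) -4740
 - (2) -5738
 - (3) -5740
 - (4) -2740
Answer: 1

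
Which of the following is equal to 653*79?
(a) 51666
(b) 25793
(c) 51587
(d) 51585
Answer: c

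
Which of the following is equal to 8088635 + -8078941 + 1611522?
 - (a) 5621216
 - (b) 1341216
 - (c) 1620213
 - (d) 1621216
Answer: d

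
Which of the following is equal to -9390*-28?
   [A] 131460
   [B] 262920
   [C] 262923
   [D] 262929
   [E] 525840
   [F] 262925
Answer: B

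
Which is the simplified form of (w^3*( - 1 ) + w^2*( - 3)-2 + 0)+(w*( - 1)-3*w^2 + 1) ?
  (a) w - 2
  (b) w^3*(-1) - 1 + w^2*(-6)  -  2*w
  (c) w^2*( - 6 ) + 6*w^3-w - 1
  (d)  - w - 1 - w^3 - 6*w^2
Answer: d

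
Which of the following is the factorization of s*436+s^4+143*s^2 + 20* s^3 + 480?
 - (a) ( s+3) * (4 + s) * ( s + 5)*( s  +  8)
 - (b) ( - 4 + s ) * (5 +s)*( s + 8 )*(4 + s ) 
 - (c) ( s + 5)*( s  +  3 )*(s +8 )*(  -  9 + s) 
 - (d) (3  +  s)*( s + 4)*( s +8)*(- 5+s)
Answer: a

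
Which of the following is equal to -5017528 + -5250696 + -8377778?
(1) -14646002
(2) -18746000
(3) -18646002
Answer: 3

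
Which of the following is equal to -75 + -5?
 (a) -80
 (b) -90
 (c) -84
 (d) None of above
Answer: a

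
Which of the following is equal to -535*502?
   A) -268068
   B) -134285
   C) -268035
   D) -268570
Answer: D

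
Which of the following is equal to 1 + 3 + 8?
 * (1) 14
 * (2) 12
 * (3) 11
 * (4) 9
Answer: 2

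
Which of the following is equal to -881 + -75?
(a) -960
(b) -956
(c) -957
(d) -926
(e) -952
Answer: b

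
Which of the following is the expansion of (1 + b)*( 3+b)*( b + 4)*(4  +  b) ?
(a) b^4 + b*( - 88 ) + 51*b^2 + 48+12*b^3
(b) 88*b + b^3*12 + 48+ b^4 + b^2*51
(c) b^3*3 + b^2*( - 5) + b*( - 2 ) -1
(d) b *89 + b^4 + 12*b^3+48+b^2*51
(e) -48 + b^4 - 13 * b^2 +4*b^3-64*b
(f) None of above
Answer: b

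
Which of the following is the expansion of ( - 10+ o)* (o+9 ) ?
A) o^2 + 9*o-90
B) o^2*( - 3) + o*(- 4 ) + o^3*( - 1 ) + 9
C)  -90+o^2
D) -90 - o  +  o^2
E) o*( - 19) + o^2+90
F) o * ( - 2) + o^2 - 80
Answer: D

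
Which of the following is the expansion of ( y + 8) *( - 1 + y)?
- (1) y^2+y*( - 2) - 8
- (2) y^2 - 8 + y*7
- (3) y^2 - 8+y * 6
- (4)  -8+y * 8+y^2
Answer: 2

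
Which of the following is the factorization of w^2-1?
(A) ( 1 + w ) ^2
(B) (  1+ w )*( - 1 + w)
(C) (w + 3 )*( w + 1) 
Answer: B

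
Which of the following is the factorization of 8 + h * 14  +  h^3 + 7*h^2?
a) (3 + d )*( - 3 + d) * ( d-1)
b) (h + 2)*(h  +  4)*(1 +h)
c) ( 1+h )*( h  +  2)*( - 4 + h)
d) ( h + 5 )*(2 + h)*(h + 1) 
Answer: b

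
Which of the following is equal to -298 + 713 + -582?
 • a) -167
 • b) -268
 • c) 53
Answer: a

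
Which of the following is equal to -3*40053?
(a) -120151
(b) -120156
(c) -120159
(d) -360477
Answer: c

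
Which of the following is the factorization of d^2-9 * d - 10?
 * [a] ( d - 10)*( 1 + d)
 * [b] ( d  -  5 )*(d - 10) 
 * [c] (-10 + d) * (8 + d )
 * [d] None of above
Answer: a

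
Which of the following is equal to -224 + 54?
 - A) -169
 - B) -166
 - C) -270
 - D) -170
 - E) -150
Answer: D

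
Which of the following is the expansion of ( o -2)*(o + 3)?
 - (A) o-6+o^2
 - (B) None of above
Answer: A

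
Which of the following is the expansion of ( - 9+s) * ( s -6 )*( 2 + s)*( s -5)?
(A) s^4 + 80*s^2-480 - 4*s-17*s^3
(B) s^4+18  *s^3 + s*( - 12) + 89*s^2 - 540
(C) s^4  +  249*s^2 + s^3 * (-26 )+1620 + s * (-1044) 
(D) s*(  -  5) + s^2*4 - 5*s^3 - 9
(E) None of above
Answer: E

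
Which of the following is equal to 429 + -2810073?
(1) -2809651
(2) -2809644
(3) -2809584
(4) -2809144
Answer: 2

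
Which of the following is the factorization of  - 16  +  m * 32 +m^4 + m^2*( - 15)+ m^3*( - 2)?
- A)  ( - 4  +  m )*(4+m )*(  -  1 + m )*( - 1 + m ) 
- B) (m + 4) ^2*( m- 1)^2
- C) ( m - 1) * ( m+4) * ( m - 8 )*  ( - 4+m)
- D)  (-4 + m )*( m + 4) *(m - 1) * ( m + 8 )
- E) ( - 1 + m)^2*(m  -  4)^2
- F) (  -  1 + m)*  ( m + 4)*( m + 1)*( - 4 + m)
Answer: A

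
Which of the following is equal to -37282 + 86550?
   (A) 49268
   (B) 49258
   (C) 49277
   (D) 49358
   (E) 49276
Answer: A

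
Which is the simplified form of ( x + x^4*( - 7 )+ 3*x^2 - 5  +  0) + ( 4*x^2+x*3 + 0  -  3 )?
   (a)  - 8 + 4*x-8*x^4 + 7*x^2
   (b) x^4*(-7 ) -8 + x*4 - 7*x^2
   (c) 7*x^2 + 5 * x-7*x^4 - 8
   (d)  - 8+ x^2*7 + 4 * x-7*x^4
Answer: d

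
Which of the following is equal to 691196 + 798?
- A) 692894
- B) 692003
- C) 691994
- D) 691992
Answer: C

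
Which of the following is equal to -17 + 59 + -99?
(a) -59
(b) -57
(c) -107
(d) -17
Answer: b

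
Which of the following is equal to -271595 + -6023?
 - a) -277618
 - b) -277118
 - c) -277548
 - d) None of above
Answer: a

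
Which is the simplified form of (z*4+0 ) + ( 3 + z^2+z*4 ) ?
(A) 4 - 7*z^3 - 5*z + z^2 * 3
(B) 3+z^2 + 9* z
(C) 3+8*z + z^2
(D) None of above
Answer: C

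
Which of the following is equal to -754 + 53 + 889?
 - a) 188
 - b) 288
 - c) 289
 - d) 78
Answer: a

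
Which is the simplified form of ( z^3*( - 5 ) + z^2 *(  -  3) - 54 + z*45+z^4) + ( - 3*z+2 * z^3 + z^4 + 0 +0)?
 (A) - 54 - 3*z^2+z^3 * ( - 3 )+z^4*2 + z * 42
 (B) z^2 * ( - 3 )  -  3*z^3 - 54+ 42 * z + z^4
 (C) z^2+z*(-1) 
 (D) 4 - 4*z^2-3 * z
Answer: A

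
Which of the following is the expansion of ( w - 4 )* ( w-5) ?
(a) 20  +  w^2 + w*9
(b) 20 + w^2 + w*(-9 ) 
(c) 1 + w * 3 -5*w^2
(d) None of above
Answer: b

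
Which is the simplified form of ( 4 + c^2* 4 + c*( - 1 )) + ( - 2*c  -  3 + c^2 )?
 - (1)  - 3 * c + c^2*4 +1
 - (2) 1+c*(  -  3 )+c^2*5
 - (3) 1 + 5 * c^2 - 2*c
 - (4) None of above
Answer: 2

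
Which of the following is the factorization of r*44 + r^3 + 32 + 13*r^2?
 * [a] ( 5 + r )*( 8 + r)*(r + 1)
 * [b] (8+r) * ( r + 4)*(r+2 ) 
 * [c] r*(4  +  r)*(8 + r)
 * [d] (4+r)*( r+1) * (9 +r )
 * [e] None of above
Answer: e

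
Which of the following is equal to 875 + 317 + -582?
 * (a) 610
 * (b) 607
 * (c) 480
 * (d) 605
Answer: a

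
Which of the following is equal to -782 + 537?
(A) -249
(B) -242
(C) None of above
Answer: C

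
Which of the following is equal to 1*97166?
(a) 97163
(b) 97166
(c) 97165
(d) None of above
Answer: b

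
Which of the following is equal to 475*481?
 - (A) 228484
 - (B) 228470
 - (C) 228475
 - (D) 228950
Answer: C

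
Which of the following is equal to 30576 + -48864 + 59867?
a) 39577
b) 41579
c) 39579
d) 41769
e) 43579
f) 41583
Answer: b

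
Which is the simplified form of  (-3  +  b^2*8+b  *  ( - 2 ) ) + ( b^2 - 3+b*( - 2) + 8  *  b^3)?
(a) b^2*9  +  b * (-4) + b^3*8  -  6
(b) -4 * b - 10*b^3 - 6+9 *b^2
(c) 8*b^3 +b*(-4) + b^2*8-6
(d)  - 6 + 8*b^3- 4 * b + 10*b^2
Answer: a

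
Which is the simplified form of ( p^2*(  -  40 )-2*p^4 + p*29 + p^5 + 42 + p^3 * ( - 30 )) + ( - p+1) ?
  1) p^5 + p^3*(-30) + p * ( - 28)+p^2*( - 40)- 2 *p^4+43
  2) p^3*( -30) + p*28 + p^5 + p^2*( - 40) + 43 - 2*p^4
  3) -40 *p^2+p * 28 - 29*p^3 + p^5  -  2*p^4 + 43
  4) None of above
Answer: 2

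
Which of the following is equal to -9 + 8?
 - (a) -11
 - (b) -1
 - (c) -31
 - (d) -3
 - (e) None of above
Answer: b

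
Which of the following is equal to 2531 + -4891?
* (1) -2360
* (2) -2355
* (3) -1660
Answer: 1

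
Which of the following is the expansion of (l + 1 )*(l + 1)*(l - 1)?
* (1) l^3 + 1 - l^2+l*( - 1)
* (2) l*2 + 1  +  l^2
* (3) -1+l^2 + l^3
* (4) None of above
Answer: 4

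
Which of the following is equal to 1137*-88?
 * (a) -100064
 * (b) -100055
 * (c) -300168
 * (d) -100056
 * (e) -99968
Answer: d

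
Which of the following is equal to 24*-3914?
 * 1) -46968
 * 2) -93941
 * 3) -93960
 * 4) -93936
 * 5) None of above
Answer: 4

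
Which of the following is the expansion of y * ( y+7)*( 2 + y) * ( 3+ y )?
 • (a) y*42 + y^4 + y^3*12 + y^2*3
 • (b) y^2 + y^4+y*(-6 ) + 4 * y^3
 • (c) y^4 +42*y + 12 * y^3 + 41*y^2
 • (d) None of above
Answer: c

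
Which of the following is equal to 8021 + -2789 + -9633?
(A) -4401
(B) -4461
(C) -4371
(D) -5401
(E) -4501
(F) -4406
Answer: A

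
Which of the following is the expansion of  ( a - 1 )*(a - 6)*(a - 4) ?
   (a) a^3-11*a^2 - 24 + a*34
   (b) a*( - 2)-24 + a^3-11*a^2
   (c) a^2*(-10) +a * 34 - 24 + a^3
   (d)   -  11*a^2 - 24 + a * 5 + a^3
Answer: a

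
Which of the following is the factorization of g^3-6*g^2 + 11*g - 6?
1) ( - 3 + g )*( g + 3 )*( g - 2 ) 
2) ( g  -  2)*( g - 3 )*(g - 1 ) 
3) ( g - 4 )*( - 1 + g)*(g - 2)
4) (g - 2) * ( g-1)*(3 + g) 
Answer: 2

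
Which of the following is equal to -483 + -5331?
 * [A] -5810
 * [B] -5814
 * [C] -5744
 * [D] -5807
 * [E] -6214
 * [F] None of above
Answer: B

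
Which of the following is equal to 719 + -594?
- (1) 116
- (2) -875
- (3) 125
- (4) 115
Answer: 3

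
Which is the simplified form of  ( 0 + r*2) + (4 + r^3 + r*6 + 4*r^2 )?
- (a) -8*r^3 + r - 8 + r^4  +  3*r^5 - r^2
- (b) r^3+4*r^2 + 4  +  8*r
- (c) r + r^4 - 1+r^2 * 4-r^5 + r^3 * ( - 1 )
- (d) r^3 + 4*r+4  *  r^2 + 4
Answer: b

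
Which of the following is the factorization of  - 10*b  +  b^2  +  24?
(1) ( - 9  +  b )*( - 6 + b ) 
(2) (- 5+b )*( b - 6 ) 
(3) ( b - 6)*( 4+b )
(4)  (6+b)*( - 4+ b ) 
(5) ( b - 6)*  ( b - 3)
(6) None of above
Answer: 6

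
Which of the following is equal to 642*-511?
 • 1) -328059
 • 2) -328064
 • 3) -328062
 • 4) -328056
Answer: 3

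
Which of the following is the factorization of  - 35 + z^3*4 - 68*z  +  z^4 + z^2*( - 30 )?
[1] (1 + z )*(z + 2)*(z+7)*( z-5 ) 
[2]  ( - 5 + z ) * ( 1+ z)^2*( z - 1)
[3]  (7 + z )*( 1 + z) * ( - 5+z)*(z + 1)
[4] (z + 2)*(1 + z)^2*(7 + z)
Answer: 3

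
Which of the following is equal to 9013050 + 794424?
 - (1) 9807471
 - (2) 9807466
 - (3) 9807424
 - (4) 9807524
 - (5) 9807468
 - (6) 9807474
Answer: 6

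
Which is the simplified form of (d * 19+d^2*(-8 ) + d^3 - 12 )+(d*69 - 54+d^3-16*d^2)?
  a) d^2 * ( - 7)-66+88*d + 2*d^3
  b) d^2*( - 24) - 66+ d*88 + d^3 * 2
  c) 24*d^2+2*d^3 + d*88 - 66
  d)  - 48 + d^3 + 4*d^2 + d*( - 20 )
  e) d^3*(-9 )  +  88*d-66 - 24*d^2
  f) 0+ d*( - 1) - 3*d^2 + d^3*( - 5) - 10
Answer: b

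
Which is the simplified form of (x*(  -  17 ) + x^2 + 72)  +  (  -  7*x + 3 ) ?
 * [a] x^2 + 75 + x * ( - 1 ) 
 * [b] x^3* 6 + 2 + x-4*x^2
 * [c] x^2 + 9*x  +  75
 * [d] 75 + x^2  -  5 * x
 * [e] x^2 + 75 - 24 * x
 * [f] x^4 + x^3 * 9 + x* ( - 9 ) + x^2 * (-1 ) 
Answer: e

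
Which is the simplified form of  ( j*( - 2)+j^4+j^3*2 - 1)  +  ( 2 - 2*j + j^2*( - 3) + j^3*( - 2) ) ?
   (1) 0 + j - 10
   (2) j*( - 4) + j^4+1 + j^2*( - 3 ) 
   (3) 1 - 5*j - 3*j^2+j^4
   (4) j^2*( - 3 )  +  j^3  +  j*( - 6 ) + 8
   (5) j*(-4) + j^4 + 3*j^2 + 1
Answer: 2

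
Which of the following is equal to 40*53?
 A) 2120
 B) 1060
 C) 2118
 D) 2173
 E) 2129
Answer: A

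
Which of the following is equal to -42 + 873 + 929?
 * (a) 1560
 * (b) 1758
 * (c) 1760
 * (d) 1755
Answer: c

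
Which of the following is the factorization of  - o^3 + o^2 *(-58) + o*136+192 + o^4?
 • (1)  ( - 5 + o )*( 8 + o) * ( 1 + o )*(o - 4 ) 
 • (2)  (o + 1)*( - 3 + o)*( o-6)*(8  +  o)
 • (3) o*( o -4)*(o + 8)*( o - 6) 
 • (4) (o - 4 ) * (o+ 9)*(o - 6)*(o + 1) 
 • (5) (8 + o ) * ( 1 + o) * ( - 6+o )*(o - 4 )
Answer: 5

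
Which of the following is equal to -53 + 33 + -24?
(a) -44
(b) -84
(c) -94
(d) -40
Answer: a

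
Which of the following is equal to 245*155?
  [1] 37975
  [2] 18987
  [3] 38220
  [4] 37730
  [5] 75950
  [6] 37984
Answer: 1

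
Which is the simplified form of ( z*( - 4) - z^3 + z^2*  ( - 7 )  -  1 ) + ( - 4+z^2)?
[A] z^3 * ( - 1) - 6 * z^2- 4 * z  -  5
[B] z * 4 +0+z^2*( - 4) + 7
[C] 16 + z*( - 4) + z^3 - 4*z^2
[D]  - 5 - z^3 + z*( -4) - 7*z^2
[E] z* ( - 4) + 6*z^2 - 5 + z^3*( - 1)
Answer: A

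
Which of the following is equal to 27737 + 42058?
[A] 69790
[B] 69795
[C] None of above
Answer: B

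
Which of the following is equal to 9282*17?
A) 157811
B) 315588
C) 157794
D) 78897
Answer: C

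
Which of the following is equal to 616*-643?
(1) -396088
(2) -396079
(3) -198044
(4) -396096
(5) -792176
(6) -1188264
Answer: 1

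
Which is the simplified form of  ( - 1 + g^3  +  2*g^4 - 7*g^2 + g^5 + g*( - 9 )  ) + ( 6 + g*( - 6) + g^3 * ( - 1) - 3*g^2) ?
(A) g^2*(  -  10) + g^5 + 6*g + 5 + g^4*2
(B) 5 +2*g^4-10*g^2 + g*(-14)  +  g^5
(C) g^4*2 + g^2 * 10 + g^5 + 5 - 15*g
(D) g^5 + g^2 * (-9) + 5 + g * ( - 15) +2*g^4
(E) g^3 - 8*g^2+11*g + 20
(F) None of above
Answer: F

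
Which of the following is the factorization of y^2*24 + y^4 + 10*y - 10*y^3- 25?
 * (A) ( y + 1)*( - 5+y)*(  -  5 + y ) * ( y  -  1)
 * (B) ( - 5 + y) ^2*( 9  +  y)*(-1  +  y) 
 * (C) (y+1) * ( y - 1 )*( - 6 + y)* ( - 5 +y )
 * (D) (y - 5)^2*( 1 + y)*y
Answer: A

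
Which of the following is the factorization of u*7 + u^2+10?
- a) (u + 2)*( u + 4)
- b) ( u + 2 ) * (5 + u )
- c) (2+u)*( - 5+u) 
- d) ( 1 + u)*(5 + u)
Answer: b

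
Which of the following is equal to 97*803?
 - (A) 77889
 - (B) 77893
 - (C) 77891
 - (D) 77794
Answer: C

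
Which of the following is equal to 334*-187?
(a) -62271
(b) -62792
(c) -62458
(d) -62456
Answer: c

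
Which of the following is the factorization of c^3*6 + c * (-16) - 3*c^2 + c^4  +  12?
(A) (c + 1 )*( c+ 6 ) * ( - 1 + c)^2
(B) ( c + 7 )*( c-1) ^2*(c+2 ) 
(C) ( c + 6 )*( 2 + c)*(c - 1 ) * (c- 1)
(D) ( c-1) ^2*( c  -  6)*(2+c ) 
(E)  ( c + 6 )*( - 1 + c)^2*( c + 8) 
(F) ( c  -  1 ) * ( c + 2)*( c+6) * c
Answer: C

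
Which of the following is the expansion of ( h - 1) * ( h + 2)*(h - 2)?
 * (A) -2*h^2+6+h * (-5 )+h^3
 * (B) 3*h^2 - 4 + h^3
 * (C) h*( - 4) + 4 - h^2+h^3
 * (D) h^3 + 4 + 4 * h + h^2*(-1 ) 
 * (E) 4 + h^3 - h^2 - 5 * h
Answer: C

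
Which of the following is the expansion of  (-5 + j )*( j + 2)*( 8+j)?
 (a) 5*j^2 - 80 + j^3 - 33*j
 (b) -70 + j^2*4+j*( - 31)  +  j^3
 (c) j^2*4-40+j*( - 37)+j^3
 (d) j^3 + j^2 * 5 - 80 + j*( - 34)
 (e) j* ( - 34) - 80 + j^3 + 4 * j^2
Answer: d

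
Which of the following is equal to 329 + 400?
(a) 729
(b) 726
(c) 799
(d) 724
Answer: a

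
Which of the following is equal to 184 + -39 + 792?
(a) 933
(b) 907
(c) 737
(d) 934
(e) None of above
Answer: e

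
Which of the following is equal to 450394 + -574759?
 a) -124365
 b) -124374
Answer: a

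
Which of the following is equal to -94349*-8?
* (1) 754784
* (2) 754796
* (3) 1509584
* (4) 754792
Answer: 4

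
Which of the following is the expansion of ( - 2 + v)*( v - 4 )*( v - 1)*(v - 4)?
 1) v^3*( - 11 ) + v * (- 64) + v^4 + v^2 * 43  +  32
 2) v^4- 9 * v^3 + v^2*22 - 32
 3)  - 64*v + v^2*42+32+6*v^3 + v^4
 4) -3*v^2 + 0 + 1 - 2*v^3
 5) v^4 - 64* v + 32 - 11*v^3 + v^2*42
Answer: 5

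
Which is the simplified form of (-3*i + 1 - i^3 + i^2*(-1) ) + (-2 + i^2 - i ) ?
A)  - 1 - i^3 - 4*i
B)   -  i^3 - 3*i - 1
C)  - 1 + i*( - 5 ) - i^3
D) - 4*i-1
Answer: A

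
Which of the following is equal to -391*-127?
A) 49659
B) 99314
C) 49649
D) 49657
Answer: D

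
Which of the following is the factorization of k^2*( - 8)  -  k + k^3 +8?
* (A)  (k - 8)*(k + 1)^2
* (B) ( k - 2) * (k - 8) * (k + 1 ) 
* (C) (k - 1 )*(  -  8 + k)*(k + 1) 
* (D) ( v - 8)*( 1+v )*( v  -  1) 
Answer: C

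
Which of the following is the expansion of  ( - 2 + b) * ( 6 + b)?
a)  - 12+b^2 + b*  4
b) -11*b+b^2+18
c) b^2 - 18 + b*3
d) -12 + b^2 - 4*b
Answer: a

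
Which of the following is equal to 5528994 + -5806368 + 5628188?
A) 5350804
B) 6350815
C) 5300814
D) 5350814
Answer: D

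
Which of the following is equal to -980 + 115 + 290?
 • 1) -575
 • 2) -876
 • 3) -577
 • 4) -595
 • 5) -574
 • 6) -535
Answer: 1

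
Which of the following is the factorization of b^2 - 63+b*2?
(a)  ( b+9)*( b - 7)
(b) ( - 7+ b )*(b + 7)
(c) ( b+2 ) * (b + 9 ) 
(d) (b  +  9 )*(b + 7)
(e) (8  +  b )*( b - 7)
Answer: a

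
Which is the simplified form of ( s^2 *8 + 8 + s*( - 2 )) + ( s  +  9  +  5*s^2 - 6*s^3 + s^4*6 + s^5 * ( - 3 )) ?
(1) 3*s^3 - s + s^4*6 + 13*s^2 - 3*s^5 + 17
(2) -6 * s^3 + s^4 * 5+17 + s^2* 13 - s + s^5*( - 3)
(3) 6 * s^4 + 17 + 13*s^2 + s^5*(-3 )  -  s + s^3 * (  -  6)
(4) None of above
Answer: 3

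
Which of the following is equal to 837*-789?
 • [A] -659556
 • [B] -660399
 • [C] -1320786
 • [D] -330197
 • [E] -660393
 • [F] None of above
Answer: E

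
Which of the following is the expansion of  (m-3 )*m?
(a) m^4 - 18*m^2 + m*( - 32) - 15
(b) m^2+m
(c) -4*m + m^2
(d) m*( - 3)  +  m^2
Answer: d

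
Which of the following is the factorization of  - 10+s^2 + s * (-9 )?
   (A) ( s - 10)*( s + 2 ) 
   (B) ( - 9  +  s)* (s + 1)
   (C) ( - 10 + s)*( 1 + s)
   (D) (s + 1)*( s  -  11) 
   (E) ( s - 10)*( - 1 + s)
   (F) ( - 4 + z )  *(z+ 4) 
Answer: C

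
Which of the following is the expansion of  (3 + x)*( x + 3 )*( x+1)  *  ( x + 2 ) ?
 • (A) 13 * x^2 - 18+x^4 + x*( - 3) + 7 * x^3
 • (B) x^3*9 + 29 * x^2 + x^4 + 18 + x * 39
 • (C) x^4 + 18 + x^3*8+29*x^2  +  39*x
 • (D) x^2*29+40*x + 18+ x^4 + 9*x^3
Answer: B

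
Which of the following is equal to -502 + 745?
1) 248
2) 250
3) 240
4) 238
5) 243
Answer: 5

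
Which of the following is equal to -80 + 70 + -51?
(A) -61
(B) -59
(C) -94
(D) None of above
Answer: A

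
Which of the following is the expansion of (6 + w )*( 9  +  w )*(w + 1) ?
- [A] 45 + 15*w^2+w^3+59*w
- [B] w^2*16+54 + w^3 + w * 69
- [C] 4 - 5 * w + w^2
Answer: B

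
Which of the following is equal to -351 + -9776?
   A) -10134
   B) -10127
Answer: B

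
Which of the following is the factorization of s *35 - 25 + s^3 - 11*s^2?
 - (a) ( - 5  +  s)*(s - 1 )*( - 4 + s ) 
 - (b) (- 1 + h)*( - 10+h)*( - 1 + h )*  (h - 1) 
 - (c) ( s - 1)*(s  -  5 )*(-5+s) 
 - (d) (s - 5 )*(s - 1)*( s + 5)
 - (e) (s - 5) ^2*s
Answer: c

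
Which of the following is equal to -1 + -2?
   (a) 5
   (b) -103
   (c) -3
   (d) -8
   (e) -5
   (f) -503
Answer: c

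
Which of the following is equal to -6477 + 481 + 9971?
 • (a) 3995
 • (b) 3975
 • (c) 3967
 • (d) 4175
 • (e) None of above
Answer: b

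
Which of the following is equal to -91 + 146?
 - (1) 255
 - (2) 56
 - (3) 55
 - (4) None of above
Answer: 3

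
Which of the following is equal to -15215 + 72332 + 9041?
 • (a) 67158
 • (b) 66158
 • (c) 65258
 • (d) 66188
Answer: b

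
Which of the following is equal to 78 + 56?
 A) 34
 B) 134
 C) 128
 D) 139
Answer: B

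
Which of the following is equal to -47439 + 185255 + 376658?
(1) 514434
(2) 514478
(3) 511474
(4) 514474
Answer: 4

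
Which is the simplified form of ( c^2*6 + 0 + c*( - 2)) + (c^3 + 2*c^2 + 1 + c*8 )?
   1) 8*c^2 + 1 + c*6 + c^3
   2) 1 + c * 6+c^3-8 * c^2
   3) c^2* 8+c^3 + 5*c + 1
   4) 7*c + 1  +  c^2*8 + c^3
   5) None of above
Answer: 1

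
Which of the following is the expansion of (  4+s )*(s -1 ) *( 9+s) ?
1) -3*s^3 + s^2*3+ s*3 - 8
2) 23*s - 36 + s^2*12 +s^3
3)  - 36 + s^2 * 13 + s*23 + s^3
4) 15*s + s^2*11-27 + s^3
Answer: 2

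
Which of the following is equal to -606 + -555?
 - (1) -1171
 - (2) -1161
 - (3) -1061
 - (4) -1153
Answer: 2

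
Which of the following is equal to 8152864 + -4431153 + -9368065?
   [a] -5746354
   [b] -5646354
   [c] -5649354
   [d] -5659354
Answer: b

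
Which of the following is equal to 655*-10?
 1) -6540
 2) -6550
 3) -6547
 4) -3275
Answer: 2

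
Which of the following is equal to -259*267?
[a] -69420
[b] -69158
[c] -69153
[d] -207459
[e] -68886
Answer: c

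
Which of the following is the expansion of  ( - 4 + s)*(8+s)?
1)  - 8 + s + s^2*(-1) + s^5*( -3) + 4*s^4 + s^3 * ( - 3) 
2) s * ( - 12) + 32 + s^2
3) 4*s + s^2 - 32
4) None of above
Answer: 3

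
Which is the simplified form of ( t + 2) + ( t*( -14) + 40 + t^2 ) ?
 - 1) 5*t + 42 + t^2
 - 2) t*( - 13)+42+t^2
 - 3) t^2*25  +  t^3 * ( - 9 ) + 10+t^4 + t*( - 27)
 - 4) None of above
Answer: 2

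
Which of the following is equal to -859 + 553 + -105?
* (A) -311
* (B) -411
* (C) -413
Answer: B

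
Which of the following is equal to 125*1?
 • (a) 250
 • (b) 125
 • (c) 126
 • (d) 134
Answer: b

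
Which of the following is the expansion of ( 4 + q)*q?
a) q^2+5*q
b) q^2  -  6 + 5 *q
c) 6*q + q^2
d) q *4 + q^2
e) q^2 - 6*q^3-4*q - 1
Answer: d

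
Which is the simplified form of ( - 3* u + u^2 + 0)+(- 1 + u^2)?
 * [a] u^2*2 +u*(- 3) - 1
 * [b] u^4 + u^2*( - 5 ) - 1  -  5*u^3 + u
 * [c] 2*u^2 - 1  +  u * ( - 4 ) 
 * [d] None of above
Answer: a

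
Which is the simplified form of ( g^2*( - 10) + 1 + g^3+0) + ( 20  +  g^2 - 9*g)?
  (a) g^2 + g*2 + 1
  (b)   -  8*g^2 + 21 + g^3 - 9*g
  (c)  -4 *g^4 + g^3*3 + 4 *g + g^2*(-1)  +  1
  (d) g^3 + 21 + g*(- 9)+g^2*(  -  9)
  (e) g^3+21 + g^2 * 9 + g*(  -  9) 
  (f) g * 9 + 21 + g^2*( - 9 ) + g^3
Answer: d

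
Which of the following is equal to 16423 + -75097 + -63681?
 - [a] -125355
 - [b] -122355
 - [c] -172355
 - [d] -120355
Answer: b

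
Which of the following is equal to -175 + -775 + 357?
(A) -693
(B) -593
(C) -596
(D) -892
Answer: B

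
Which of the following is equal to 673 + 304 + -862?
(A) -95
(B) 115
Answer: B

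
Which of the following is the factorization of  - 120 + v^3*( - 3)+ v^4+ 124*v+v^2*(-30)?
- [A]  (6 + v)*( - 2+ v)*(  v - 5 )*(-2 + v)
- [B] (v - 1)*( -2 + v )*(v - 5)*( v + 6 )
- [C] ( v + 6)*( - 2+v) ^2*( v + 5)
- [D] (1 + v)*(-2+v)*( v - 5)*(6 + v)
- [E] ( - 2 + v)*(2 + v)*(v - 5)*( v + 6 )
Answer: A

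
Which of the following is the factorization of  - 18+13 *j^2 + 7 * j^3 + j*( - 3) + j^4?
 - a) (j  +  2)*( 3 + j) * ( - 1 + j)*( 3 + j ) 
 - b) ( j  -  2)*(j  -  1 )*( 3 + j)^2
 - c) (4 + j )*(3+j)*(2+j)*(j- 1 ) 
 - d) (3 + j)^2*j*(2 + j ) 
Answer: a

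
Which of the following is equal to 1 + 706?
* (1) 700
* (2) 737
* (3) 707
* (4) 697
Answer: 3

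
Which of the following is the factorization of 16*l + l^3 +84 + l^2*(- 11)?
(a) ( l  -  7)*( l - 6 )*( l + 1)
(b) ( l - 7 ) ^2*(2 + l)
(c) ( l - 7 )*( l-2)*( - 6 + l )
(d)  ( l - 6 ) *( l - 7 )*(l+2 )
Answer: d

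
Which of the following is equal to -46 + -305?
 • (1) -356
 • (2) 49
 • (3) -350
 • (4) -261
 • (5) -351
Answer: 5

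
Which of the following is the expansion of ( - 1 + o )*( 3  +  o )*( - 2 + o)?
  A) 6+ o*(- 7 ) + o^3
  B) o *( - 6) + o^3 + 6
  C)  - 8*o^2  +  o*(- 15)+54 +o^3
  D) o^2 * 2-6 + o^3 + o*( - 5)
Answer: A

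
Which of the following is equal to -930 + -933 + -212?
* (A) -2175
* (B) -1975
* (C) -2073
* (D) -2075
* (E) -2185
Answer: D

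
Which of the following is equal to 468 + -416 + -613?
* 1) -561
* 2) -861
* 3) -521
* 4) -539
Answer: 1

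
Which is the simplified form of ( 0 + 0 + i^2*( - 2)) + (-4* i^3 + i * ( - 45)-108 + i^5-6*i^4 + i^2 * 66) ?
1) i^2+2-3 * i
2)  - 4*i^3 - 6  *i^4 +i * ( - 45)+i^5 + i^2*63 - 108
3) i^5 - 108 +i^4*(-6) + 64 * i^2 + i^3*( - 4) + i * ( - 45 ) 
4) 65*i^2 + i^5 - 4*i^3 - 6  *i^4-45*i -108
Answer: 3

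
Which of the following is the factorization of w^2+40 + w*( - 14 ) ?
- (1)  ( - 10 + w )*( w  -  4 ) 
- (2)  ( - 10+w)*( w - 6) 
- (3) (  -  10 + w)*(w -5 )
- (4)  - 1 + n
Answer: 1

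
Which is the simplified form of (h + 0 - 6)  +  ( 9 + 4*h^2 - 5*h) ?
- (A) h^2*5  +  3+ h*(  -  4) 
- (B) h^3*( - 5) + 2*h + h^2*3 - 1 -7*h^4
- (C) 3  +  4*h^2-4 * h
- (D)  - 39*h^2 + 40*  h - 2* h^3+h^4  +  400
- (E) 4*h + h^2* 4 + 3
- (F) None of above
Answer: C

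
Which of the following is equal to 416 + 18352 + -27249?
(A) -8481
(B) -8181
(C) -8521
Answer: A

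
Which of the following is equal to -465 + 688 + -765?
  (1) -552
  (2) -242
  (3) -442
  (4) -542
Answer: 4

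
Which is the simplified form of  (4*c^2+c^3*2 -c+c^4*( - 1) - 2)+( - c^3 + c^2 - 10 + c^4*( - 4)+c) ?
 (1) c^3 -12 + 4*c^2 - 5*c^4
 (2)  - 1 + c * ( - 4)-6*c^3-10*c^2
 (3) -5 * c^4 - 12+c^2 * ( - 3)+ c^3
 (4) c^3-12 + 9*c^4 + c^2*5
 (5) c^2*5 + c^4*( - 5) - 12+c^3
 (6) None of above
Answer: 5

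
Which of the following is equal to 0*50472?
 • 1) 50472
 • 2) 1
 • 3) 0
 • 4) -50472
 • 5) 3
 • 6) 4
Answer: 3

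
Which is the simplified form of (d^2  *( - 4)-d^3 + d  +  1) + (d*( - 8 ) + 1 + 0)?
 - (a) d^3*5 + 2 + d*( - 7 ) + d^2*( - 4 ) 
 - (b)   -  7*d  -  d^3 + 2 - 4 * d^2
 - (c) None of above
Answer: b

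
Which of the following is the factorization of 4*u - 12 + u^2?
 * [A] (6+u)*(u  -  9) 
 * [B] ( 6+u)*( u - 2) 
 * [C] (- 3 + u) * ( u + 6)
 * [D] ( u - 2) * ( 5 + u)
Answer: B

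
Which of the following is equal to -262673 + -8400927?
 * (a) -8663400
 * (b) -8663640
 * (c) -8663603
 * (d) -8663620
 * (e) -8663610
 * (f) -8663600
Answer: f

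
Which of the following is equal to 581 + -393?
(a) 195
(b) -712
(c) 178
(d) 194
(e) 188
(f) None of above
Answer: e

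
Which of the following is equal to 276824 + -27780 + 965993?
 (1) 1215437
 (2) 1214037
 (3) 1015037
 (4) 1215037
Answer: 4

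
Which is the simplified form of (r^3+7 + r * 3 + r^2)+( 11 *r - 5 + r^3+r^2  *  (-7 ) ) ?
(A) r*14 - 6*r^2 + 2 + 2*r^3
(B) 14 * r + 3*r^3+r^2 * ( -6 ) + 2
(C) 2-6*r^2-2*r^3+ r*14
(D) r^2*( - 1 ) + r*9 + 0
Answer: A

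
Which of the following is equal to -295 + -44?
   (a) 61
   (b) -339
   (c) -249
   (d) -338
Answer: b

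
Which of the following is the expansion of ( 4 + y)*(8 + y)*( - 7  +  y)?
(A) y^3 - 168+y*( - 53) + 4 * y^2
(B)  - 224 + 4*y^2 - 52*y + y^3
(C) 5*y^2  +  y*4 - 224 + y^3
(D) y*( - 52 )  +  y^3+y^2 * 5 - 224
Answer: D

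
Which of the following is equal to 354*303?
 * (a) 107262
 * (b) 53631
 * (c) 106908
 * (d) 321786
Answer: a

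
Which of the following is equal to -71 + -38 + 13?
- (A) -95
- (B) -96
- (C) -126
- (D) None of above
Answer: B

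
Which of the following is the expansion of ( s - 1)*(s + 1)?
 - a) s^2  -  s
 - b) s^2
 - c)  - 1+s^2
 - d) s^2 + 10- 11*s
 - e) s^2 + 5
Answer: c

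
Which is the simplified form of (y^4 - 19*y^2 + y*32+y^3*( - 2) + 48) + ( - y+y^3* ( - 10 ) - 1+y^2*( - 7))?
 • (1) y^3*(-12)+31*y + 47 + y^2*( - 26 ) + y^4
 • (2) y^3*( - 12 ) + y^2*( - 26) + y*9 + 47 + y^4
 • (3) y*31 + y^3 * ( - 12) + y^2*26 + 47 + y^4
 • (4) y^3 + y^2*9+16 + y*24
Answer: 1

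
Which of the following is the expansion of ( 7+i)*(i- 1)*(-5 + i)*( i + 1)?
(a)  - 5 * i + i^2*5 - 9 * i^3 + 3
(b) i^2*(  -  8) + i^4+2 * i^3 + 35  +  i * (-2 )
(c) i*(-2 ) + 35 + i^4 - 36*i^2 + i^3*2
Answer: c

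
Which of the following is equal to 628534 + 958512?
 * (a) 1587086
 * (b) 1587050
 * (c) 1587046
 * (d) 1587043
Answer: c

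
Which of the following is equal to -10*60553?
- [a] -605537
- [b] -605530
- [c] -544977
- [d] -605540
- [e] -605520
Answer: b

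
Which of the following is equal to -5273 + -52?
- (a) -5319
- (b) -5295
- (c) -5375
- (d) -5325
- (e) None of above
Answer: d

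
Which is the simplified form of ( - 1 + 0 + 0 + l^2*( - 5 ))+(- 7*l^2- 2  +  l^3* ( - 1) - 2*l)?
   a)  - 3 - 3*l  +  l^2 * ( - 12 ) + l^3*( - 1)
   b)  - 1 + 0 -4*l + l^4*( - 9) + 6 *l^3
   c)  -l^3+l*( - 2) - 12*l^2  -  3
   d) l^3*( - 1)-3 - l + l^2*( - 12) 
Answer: c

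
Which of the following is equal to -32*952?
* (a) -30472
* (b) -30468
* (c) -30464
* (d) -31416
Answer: c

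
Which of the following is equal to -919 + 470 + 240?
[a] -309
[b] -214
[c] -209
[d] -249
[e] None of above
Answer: c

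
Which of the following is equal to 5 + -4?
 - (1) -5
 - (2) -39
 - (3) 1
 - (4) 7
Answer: 3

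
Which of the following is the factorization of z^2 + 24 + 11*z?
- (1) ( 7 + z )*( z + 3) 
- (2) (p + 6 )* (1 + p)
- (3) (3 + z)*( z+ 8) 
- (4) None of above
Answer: 3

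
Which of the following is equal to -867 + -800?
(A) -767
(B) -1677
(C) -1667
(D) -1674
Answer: C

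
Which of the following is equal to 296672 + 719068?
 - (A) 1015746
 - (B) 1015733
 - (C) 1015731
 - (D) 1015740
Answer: D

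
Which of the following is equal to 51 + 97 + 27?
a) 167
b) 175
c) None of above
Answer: b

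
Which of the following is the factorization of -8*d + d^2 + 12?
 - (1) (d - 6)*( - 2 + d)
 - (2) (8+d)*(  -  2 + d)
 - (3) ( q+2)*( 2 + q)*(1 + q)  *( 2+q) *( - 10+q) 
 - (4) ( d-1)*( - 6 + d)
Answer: 1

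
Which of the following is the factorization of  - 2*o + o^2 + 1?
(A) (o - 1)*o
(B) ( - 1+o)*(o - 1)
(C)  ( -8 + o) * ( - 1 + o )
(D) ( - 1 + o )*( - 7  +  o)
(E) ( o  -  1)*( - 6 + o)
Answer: B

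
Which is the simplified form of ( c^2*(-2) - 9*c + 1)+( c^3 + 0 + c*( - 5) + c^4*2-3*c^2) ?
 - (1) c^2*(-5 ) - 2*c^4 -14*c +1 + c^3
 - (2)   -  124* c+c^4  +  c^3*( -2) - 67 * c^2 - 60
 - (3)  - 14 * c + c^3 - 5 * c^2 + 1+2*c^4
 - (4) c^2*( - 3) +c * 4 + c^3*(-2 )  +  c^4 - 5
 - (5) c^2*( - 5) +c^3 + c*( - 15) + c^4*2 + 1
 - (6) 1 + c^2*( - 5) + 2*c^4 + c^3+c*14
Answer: 3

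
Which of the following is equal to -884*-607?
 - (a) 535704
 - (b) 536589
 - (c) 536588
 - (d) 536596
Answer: c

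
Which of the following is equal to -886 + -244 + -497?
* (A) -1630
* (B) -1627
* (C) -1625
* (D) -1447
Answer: B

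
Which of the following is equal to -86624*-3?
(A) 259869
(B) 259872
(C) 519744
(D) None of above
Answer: B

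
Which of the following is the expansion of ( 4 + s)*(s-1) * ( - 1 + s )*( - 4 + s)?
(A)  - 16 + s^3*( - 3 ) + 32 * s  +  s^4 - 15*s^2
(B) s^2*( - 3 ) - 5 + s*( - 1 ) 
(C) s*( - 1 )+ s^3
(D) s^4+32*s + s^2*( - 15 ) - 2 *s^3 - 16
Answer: D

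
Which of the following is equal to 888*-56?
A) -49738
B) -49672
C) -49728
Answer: C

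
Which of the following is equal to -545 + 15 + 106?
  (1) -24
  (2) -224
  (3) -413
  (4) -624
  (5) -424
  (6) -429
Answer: 5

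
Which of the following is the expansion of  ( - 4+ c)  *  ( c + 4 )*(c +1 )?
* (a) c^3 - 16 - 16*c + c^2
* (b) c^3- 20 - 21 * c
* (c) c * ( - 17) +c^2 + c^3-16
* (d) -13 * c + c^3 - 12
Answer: a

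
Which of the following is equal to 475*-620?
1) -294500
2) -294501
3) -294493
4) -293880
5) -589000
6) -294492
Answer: 1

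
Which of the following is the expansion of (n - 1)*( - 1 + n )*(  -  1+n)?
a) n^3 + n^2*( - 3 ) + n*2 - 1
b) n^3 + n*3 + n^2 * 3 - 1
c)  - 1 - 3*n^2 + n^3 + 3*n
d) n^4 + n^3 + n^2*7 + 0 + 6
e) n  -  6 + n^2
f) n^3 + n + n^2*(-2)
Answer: c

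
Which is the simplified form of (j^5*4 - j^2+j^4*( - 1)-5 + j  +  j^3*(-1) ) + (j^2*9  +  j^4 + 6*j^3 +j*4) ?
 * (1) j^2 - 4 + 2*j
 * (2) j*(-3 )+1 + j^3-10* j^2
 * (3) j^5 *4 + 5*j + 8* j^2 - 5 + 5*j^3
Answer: 3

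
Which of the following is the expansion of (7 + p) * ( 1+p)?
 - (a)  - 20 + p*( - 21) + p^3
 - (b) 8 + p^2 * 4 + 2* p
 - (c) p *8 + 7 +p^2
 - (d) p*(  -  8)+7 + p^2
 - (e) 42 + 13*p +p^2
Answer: c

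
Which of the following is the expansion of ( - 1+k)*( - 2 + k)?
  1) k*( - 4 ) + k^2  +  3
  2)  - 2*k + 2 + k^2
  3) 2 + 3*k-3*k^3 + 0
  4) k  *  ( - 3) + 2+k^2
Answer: 4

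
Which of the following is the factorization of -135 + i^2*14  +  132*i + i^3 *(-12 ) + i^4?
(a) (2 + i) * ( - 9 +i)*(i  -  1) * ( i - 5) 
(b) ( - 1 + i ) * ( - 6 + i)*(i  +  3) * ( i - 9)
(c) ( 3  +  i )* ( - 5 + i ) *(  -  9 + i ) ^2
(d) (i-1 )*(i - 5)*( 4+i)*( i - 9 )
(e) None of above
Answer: e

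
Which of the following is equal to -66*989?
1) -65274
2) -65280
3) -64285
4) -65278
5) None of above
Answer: 1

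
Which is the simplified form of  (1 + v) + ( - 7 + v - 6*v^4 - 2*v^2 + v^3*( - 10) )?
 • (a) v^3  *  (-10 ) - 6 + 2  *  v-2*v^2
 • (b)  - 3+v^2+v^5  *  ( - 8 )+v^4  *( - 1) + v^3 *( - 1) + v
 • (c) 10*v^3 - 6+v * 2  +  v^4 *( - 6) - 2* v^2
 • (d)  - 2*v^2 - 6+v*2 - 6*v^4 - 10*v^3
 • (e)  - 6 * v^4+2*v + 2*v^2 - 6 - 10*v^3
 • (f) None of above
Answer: d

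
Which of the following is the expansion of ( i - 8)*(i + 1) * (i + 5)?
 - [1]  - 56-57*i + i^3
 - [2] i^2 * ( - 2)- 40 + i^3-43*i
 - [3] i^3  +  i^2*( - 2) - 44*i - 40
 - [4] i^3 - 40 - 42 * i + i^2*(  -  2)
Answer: 2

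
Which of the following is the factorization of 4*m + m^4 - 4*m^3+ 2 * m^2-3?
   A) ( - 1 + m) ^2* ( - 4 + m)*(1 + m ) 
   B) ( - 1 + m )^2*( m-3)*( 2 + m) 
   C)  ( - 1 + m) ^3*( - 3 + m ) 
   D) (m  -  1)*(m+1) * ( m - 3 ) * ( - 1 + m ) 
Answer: D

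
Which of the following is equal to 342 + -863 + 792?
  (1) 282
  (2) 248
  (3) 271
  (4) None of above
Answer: 3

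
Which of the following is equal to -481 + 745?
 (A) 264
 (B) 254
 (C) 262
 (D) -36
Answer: A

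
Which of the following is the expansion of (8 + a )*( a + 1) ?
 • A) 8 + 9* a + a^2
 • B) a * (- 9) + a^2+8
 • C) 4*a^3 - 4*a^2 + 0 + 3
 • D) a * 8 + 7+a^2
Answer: A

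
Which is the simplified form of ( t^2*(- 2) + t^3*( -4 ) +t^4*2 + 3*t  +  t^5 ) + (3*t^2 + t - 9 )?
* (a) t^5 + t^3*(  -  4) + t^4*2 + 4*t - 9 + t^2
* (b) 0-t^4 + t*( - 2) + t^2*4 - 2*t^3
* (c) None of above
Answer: a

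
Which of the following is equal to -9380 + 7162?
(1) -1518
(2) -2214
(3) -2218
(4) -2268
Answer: 3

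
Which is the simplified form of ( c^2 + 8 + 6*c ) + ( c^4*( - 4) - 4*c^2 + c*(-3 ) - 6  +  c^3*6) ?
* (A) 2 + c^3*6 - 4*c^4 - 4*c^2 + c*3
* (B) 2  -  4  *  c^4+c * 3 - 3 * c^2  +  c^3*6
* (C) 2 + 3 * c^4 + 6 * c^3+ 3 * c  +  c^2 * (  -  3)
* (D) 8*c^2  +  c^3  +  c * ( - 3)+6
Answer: B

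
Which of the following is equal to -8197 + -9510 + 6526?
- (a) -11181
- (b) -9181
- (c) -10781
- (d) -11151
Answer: a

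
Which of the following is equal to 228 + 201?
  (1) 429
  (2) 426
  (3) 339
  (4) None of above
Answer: 1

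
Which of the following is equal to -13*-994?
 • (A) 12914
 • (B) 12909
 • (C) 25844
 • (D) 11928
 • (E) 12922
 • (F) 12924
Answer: E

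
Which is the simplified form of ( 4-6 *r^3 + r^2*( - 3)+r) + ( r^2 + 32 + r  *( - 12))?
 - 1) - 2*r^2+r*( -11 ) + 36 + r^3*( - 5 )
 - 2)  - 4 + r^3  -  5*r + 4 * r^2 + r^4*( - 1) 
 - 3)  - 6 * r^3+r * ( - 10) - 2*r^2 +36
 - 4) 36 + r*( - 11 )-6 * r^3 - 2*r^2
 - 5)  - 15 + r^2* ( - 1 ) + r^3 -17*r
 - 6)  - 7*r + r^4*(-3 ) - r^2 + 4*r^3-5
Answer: 4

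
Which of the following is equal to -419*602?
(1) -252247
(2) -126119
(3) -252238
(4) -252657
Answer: 3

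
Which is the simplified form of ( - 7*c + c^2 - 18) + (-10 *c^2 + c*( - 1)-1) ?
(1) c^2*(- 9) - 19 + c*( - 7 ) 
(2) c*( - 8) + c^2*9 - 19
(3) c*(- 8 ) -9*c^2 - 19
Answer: 3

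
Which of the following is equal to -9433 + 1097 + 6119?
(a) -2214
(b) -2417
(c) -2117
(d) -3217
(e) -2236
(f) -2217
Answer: f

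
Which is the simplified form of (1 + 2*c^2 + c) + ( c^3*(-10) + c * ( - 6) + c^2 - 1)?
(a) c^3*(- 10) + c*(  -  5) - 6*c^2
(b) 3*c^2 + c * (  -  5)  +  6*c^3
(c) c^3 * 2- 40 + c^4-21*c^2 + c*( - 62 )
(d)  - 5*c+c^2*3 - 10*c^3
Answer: d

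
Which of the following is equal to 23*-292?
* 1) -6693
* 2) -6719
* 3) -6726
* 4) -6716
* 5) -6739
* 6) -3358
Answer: 4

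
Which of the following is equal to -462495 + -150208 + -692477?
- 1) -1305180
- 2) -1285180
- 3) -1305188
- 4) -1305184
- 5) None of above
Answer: 1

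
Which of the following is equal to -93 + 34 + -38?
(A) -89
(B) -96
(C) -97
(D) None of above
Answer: C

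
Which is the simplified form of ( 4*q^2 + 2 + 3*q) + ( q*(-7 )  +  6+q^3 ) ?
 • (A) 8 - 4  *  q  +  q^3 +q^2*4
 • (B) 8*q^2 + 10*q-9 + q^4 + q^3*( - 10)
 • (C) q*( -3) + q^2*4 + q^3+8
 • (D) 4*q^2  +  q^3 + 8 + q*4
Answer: A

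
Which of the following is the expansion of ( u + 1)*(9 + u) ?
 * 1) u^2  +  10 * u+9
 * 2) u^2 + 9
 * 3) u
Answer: 1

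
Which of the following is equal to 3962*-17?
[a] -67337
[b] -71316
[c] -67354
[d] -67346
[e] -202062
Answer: c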